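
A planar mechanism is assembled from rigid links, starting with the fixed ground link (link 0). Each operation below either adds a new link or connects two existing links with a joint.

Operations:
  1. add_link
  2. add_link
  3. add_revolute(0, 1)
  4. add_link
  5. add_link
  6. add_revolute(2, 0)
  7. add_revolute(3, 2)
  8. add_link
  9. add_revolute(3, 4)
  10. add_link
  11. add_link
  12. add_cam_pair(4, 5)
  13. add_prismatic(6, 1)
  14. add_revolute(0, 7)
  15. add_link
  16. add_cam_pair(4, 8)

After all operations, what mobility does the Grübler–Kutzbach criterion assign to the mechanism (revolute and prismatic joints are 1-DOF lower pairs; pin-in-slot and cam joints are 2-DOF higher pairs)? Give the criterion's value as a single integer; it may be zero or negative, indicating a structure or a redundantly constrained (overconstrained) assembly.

[1;0;0] (link 0 is ground)
L+ [2;0;0]
L+ [3;0;0]
R(0,1)∈J1 [3;1;0]
L+ [4;1;0]
L+ [5;1;0]
R(2,0)∈J1 [5;2;0]
R(3,2)∈J1 [5;3;0]
L+ [6;3;0]
R(3,4)∈J1 [6;4;0]
L+ [7;4;0]
L+ [8;4;0]
C(4,5)∈J2 [8;4;1]
P(6,1)∈J1 [8;5;1]
R(0,7)∈J1 [8;6;1]
L+ [9;6;1]
C(4,8)∈J2 [9;6;2]
mobility = 24 − 12 − 2 = 10

M = 10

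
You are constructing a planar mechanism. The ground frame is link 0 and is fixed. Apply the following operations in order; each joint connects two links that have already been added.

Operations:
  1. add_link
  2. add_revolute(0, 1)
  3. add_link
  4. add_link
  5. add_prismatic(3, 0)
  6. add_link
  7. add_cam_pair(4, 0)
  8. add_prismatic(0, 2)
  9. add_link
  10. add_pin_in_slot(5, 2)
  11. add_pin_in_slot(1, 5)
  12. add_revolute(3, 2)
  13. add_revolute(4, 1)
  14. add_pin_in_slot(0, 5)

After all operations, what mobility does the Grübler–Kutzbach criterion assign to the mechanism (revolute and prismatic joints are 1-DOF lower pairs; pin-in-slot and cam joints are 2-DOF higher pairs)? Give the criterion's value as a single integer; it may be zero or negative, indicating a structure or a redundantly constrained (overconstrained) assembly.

M = 1

link 0 = ground. State L|J1|J2 = 1|0|0
+link1  2|0|0
R(0,1) f=1→J1  2|1|0
+link2  3|1|0
+link3  4|1|0
P(3,0) f=1→J1  4|2|0
+link4  5|2|0
C(4,0) f=2→J2  5|2|1
P(0,2) f=1→J1  5|3|1
+link5  6|3|1
PS(5,2) f=2→J2  6|3|2
PS(1,5) f=2→J2  6|3|3
R(3,2) f=1→J1  6|4|3
R(4,1) f=1→J1  6|5|3
PS(0,5) f=2→J2  6|5|4
M = 3(6−1)−2·5−4 = 15−10−4 = 1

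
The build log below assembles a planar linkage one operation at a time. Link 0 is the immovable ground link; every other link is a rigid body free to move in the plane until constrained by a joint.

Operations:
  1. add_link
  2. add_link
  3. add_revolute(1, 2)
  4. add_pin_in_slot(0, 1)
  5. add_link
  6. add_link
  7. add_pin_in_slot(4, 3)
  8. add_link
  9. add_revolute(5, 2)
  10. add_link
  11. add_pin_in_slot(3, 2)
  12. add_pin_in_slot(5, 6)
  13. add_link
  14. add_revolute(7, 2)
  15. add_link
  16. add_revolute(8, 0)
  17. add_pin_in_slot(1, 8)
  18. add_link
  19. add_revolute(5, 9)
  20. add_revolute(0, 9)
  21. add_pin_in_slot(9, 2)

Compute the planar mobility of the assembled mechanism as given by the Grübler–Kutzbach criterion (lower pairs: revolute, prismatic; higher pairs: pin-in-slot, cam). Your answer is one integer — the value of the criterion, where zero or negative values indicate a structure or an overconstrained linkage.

[1;0;0] (link 0 is ground)
L+ [2;0;0]
L+ [3;0;0]
R(1,2)∈J1 [3;1;0]
PS(0,1)∈J2 [3;1;1]
L+ [4;1;1]
L+ [5;1;1]
PS(4,3)∈J2 [5;1;2]
L+ [6;1;2]
R(5,2)∈J1 [6;2;2]
L+ [7;2;2]
PS(3,2)∈J2 [7;2;3]
PS(5,6)∈J2 [7;2;4]
L+ [8;2;4]
R(7,2)∈J1 [8;3;4]
L+ [9;3;4]
R(8,0)∈J1 [9;4;4]
PS(1,8)∈J2 [9;4;5]
L+ [10;4;5]
R(5,9)∈J1 [10;5;5]
R(0,9)∈J1 [10;6;5]
PS(9,2)∈J2 [10;6;6]
mobility = 27 − 12 − 6 = 9

M = 9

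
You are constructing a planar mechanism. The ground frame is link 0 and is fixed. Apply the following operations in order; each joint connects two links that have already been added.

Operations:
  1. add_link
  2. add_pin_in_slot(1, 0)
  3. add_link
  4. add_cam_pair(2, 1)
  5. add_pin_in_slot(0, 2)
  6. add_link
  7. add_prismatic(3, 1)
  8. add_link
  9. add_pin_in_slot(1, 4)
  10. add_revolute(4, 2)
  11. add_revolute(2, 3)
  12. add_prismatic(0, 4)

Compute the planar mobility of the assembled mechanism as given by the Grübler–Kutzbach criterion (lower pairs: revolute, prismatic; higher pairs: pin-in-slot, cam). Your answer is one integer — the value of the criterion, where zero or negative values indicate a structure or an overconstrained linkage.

[1;0;0] (link 0 is ground)
L+ [2;0;0]
PS(1,0)∈J2 [2;0;1]
L+ [3;0;1]
C(2,1)∈J2 [3;0;2]
PS(0,2)∈J2 [3;0;3]
L+ [4;0;3]
P(3,1)∈J1 [4;1;3]
L+ [5;1;3]
PS(1,4)∈J2 [5;1;4]
R(4,2)∈J1 [5;2;4]
R(2,3)∈J1 [5;3;4]
P(0,4)∈J1 [5;4;4]
mobility = 12 − 8 − 4 = 0

M = 0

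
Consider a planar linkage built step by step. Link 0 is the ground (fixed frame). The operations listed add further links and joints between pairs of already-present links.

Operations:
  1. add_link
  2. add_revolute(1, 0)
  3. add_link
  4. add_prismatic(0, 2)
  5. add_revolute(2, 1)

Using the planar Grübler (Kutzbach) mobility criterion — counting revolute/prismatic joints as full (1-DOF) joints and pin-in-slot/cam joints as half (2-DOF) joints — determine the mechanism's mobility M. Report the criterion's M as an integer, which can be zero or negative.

(L,J1,J2)=(1,0,0); link0 fixed
link1: (2,0,0)
R 1-0 [J1]: (2,1,0)
link2: (3,1,0)
P 0-2 [J1]: (3,2,0)
R 2-1 [J1]: (3,3,0)
Grübler: 3·2 − 2·3 − 0 = 0

M = 0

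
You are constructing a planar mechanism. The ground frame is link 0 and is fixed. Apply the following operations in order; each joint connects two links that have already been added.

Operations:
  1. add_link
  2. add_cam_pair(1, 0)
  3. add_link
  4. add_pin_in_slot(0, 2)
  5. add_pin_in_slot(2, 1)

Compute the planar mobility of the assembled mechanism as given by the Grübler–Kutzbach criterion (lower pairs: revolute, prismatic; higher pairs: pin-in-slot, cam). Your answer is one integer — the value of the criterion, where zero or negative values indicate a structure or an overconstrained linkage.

(L,J1,J2)=(1,0,0); link0 fixed
link1: (2,0,0)
C 1-0 [J2]: (2,0,1)
link2: (3,0,1)
PS 0-2 [J2]: (3,0,2)
PS 2-1 [J2]: (3,0,3)
Grübler: 3·2 − 2·0 − 3 = 3

M = 3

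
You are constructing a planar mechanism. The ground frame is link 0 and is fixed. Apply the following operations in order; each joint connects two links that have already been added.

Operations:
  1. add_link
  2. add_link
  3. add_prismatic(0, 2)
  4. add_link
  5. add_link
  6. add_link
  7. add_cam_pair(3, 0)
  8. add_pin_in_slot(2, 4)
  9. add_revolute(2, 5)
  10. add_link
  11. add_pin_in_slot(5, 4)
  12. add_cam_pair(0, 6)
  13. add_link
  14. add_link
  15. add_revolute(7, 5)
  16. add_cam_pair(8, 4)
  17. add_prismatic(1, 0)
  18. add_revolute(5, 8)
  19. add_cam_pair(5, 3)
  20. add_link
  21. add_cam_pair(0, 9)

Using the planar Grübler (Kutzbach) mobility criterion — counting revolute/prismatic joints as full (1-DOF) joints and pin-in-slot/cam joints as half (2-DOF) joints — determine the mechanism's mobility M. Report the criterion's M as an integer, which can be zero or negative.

(L,J1,J2)=(1,0,0); link0 fixed
link1: (2,0,0)
link2: (3,0,0)
P 0-2 [J1]: (3,1,0)
link3: (4,1,0)
link4: (5,1,0)
link5: (6,1,0)
C 3-0 [J2]: (6,1,1)
PS 2-4 [J2]: (6,1,2)
R 2-5 [J1]: (6,2,2)
link6: (7,2,2)
PS 5-4 [J2]: (7,2,3)
C 0-6 [J2]: (7,2,4)
link7: (8,2,4)
link8: (9,2,4)
R 7-5 [J1]: (9,3,4)
C 8-4 [J2]: (9,3,5)
P 1-0 [J1]: (9,4,5)
R 5-8 [J1]: (9,5,5)
C 5-3 [J2]: (9,5,6)
link9: (10,5,6)
C 0-9 [J2]: (10,5,7)
Grübler: 3·9 − 2·5 − 7 = 10

M = 10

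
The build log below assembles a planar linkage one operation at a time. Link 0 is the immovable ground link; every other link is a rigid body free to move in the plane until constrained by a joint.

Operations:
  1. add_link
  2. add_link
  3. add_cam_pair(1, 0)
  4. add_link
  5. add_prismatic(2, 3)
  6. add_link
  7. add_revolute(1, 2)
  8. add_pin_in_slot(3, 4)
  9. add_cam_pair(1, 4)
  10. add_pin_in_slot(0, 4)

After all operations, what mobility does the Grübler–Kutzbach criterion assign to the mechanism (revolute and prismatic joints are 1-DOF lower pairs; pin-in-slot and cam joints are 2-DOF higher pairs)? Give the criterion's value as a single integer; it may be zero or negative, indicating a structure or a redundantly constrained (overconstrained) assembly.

ground; <1,0,0>
#1 <2,0,0>
#2 <3,0,0>
C:1↔0 J2 <3,0,1>
#3 <4,0,1>
P:2↔3 J1 <4,1,1>
#4 <5,1,1>
R:1↔2 J1 <5,2,1>
PS:3↔4 J2 <5,2,2>
C:1↔4 J2 <5,2,3>
PS:0↔4 J2 <5,2,4>
3×4 − 2×2 − 1×4 = 4

M = 4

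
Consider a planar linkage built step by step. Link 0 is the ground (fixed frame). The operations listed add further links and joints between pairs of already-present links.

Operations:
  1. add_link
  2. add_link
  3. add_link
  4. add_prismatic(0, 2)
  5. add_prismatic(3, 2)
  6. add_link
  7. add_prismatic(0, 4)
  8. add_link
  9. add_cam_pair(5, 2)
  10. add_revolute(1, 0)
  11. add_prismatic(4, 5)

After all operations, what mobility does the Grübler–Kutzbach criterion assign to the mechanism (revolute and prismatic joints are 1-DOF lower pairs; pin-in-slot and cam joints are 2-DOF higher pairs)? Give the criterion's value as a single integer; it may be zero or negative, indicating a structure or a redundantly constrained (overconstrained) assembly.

M = 4

[1;0;0] (link 0 is ground)
L+ [2;0;0]
L+ [3;0;0]
L+ [4;0;0]
P(0,2)∈J1 [4;1;0]
P(3,2)∈J1 [4;2;0]
L+ [5;2;0]
P(0,4)∈J1 [5;3;0]
L+ [6;3;0]
C(5,2)∈J2 [6;3;1]
R(1,0)∈J1 [6;4;1]
P(4,5)∈J1 [6;5;1]
mobility = 15 − 10 − 1 = 4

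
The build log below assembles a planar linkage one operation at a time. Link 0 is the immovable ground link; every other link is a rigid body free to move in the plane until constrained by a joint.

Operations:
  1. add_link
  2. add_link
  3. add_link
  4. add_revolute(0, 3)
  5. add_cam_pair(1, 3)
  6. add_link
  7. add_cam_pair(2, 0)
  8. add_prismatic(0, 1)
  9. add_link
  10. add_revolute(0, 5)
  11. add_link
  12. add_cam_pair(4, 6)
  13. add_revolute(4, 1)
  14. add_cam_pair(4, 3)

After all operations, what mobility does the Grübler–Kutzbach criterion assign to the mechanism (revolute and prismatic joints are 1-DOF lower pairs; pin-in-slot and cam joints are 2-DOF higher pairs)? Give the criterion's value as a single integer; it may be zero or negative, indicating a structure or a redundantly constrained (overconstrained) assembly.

M = 6

(L,J1,J2)=(1,0,0); link0 fixed
link1: (2,0,0)
link2: (3,0,0)
link3: (4,0,0)
R 0-3 [J1]: (4,1,0)
C 1-3 [J2]: (4,1,1)
link4: (5,1,1)
C 2-0 [J2]: (5,1,2)
P 0-1 [J1]: (5,2,2)
link5: (6,2,2)
R 0-5 [J1]: (6,3,2)
link6: (7,3,2)
C 4-6 [J2]: (7,3,3)
R 4-1 [J1]: (7,4,3)
C 4-3 [J2]: (7,4,4)
Grübler: 3·6 − 2·4 − 4 = 6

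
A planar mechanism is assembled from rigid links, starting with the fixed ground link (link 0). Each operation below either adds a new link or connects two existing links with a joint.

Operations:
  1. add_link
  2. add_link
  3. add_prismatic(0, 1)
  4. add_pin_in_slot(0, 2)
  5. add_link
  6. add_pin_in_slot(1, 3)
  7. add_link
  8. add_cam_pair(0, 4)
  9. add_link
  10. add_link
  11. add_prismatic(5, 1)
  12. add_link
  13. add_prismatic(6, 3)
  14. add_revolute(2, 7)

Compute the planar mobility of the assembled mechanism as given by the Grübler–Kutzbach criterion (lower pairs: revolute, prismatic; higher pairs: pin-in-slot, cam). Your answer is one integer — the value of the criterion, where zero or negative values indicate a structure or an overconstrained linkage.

M = 10

link 0 = ground. State L|J1|J2 = 1|0|0
+link1  2|0|0
+link2  3|0|0
P(0,1) f=1→J1  3|1|0
PS(0,2) f=2→J2  3|1|1
+link3  4|1|1
PS(1,3) f=2→J2  4|1|2
+link4  5|1|2
C(0,4) f=2→J2  5|1|3
+link5  6|1|3
+link6  7|1|3
P(5,1) f=1→J1  7|2|3
+link7  8|2|3
P(6,3) f=1→J1  8|3|3
R(2,7) f=1→J1  8|4|3
M = 3(8−1)−2·4−3 = 21−8−3 = 10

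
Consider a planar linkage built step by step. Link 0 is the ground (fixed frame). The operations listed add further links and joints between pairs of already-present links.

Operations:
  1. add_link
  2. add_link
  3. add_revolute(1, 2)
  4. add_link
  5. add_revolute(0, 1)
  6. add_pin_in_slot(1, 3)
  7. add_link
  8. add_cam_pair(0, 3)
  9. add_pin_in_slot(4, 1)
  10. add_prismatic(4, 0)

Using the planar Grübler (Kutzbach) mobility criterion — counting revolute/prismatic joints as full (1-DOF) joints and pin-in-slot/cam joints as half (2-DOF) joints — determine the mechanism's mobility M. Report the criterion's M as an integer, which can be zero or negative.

M = 3

[1;0;0] (link 0 is ground)
L+ [2;0;0]
L+ [3;0;0]
R(1,2)∈J1 [3;1;0]
L+ [4;1;0]
R(0,1)∈J1 [4;2;0]
PS(1,3)∈J2 [4;2;1]
L+ [5;2;1]
C(0,3)∈J2 [5;2;2]
PS(4,1)∈J2 [5;2;3]
P(4,0)∈J1 [5;3;3]
mobility = 12 − 6 − 3 = 3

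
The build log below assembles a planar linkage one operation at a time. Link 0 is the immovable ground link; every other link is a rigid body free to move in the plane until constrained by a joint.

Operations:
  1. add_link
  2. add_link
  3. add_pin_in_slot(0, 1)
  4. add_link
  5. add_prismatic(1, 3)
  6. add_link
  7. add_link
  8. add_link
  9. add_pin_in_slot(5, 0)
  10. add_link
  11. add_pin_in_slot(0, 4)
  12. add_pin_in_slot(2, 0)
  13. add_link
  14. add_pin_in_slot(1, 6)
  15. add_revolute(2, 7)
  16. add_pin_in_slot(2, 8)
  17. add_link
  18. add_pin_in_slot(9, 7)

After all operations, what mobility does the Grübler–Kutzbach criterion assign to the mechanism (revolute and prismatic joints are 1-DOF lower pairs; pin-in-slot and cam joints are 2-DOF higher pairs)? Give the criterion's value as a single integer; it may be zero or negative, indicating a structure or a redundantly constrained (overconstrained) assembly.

M = 16

(L,J1,J2)=(1,0,0); link0 fixed
link1: (2,0,0)
link2: (3,0,0)
PS 0-1 [J2]: (3,0,1)
link3: (4,0,1)
P 1-3 [J1]: (4,1,1)
link4: (5,1,1)
link5: (6,1,1)
link6: (7,1,1)
PS 5-0 [J2]: (7,1,2)
link7: (8,1,2)
PS 0-4 [J2]: (8,1,3)
PS 2-0 [J2]: (8,1,4)
link8: (9,1,4)
PS 1-6 [J2]: (9,1,5)
R 2-7 [J1]: (9,2,5)
PS 2-8 [J2]: (9,2,6)
link9: (10,2,6)
PS 9-7 [J2]: (10,2,7)
Grübler: 3·9 − 2·2 − 7 = 16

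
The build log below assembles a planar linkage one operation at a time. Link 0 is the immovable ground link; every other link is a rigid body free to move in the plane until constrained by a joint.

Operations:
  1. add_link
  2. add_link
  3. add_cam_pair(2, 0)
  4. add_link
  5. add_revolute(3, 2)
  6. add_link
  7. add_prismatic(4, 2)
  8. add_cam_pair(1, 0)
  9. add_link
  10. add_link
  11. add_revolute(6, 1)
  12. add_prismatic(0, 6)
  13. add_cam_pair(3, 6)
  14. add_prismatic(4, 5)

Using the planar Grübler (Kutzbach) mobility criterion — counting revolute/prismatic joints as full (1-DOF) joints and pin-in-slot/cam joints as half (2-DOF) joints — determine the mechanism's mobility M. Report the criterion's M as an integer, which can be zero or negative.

M = 5

L=1 J1=0 J2=0
add link → L=2 J1=0 J2=0
add link → L=3 J1=0 J2=0
C@2,0 dof=2 J2 → L=3 J1=0 J2=1
add link → L=4 J1=0 J2=1
R@3,2 dof=1 J1 → L=4 J1=1 J2=1
add link → L=5 J1=1 J2=1
P@4,2 dof=1 J1 → L=5 J1=2 J2=1
C@1,0 dof=2 J2 → L=5 J1=2 J2=2
add link → L=6 J1=2 J2=2
add link → L=7 J1=2 J2=2
R@6,1 dof=1 J1 → L=7 J1=3 J2=2
P@0,6 dof=1 J1 → L=7 J1=4 J2=2
C@3,6 dof=2 J2 → L=7 J1=4 J2=3
P@4,5 dof=1 J1 → L=7 J1=5 J2=3
M=3(L−1)−2J1−J2=3·6−2·5−3=5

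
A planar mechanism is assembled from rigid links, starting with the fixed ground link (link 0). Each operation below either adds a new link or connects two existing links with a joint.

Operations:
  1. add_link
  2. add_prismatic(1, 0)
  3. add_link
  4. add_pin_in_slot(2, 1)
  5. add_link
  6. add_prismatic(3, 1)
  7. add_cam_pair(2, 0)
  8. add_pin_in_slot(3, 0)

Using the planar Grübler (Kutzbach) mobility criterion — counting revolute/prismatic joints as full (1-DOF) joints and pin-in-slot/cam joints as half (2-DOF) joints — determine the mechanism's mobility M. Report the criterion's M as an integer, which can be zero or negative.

M = 2

(L,J1,J2)=(1,0,0); link0 fixed
link1: (2,0,0)
P 1-0 [J1]: (2,1,0)
link2: (3,1,0)
PS 2-1 [J2]: (3,1,1)
link3: (4,1,1)
P 3-1 [J1]: (4,2,1)
C 2-0 [J2]: (4,2,2)
PS 3-0 [J2]: (4,2,3)
Grübler: 3·3 − 2·2 − 3 = 2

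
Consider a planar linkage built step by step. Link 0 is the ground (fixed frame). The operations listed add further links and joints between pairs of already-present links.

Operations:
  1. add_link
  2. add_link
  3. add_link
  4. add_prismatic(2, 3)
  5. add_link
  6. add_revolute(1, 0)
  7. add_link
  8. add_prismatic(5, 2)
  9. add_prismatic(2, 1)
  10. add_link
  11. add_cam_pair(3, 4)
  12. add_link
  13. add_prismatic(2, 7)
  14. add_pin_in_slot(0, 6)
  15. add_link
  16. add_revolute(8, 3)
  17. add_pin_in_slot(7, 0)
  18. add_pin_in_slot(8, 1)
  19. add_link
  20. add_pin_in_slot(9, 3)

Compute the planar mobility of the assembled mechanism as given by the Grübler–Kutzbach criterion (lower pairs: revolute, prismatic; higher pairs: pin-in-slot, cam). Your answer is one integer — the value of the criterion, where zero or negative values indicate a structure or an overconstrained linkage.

[1;0;0] (link 0 is ground)
L+ [2;0;0]
L+ [3;0;0]
L+ [4;0;0]
P(2,3)∈J1 [4;1;0]
L+ [5;1;0]
R(1,0)∈J1 [5;2;0]
L+ [6;2;0]
P(5,2)∈J1 [6;3;0]
P(2,1)∈J1 [6;4;0]
L+ [7;4;0]
C(3,4)∈J2 [7;4;1]
L+ [8;4;1]
P(2,7)∈J1 [8;5;1]
PS(0,6)∈J2 [8;5;2]
L+ [9;5;2]
R(8,3)∈J1 [9;6;2]
PS(7,0)∈J2 [9;6;3]
PS(8,1)∈J2 [9;6;4]
L+ [10;6;4]
PS(9,3)∈J2 [10;6;5]
mobility = 27 − 12 − 5 = 10

M = 10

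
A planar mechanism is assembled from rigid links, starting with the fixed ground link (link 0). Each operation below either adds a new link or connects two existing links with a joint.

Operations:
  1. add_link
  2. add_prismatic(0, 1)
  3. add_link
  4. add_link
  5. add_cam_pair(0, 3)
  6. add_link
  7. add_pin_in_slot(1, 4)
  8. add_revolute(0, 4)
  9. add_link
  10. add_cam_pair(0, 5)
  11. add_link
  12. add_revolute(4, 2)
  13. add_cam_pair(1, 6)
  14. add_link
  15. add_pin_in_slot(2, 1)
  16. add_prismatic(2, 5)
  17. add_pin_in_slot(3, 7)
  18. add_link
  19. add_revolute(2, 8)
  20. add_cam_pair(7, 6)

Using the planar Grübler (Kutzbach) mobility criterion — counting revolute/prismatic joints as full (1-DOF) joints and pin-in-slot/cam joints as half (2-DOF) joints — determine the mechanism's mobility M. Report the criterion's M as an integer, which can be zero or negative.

link 0 = ground. State L|J1|J2 = 1|0|0
+link1  2|0|0
P(0,1) f=1→J1  2|1|0
+link2  3|1|0
+link3  4|1|0
C(0,3) f=2→J2  4|1|1
+link4  5|1|1
PS(1,4) f=2→J2  5|1|2
R(0,4) f=1→J1  5|2|2
+link5  6|2|2
C(0,5) f=2→J2  6|2|3
+link6  7|2|3
R(4,2) f=1→J1  7|3|3
C(1,6) f=2→J2  7|3|4
+link7  8|3|4
PS(2,1) f=2→J2  8|3|5
P(2,5) f=1→J1  8|4|5
PS(3,7) f=2→J2  8|4|6
+link8  9|4|6
R(2,8) f=1→J1  9|5|6
C(7,6) f=2→J2  9|5|7
M = 3(9−1)−2·5−7 = 24−10−7 = 7

M = 7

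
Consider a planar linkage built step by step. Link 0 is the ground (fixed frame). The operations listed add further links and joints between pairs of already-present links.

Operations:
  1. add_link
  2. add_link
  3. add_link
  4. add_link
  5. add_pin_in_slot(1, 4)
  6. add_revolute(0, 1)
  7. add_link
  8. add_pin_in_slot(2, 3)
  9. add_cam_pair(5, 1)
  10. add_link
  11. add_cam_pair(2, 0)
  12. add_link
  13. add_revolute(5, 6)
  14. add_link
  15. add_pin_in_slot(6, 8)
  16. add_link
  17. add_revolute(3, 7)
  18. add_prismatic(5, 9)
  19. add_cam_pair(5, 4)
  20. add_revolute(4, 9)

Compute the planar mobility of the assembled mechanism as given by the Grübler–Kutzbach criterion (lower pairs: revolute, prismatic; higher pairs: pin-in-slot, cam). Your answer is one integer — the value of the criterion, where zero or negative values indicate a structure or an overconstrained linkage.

M = 11

[1;0;0] (link 0 is ground)
L+ [2;0;0]
L+ [3;0;0]
L+ [4;0;0]
L+ [5;0;0]
PS(1,4)∈J2 [5;0;1]
R(0,1)∈J1 [5;1;1]
L+ [6;1;1]
PS(2,3)∈J2 [6;1;2]
C(5,1)∈J2 [6;1;3]
L+ [7;1;3]
C(2,0)∈J2 [7;1;4]
L+ [8;1;4]
R(5,6)∈J1 [8;2;4]
L+ [9;2;4]
PS(6,8)∈J2 [9;2;5]
L+ [10;2;5]
R(3,7)∈J1 [10;3;5]
P(5,9)∈J1 [10;4;5]
C(5,4)∈J2 [10;4;6]
R(4,9)∈J1 [10;5;6]
mobility = 27 − 10 − 6 = 11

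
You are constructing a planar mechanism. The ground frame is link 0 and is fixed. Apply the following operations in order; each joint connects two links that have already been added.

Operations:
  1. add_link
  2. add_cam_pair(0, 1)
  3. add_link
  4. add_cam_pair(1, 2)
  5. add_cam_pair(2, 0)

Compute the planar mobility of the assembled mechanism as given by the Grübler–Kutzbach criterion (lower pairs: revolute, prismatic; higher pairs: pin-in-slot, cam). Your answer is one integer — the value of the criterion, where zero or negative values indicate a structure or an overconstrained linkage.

[1;0;0] (link 0 is ground)
L+ [2;0;0]
C(0,1)∈J2 [2;0;1]
L+ [3;0;1]
C(1,2)∈J2 [3;0;2]
C(2,0)∈J2 [3;0;3]
mobility = 6 − 0 − 3 = 3

M = 3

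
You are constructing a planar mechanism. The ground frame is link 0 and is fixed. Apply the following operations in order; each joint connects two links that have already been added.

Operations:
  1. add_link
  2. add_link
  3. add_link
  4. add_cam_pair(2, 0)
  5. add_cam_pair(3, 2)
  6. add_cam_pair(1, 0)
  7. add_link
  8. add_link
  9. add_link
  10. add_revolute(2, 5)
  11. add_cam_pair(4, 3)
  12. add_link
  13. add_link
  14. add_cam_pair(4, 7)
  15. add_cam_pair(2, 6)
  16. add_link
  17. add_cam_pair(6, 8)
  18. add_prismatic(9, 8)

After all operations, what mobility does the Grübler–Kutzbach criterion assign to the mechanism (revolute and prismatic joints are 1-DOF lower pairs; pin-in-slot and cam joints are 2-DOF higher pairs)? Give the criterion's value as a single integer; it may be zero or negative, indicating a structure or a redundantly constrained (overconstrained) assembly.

(L,J1,J2)=(1,0,0); link0 fixed
link1: (2,0,0)
link2: (3,0,0)
link3: (4,0,0)
C 2-0 [J2]: (4,0,1)
C 3-2 [J2]: (4,0,2)
C 1-0 [J2]: (4,0,3)
link4: (5,0,3)
link5: (6,0,3)
link6: (7,0,3)
R 2-5 [J1]: (7,1,3)
C 4-3 [J2]: (7,1,4)
link7: (8,1,4)
link8: (9,1,4)
C 4-7 [J2]: (9,1,5)
C 2-6 [J2]: (9,1,6)
link9: (10,1,6)
C 6-8 [J2]: (10,1,7)
P 9-8 [J1]: (10,2,7)
Grübler: 3·9 − 2·2 − 7 = 16

M = 16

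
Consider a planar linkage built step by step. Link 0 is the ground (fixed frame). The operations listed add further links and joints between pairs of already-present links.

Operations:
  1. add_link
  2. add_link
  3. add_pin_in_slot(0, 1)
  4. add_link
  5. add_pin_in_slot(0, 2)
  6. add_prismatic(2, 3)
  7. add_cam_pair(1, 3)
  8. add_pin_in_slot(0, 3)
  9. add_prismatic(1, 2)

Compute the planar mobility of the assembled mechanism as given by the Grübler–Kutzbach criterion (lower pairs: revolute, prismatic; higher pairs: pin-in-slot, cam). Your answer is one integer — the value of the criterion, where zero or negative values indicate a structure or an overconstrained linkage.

L=1 J1=0 J2=0
add link → L=2 J1=0 J2=0
add link → L=3 J1=0 J2=0
PS@0,1 dof=2 J2 → L=3 J1=0 J2=1
add link → L=4 J1=0 J2=1
PS@0,2 dof=2 J2 → L=4 J1=0 J2=2
P@2,3 dof=1 J1 → L=4 J1=1 J2=2
C@1,3 dof=2 J2 → L=4 J1=1 J2=3
PS@0,3 dof=2 J2 → L=4 J1=1 J2=4
P@1,2 dof=1 J1 → L=4 J1=2 J2=4
M=3(L−1)−2J1−J2=3·3−2·2−4=1

M = 1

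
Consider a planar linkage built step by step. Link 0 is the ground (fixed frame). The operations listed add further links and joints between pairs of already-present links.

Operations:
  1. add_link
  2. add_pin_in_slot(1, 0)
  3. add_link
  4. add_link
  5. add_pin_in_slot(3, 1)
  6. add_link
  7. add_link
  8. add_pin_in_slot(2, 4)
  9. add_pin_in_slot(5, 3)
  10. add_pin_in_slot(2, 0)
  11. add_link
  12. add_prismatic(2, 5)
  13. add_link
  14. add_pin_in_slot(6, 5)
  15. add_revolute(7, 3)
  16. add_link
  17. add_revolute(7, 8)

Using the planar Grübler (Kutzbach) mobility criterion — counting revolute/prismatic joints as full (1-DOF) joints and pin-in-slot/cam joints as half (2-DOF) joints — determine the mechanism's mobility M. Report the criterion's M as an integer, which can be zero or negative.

M = 12

ground; <1,0,0>
#1 <2,0,0>
PS:1↔0 J2 <2,0,1>
#2 <3,0,1>
#3 <4,0,1>
PS:3↔1 J2 <4,0,2>
#4 <5,0,2>
#5 <6,0,2>
PS:2↔4 J2 <6,0,3>
PS:5↔3 J2 <6,0,4>
PS:2↔0 J2 <6,0,5>
#6 <7,0,5>
P:2↔5 J1 <7,1,5>
#7 <8,1,5>
PS:6↔5 J2 <8,1,6>
R:7↔3 J1 <8,2,6>
#8 <9,2,6>
R:7↔8 J1 <9,3,6>
3×8 − 2×3 − 1×6 = 12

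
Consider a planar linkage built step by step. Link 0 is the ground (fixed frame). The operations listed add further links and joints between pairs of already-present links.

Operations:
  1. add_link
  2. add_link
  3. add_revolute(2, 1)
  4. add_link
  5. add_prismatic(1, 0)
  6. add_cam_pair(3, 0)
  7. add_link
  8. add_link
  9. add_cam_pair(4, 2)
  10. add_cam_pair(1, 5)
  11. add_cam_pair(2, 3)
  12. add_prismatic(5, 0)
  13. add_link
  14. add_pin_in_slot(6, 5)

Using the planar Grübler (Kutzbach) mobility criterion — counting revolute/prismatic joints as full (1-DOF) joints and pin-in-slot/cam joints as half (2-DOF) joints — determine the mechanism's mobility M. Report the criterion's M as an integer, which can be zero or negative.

M = 7

(L,J1,J2)=(1,0,0); link0 fixed
link1: (2,0,0)
link2: (3,0,0)
R 2-1 [J1]: (3,1,0)
link3: (4,1,0)
P 1-0 [J1]: (4,2,0)
C 3-0 [J2]: (4,2,1)
link4: (5,2,1)
link5: (6,2,1)
C 4-2 [J2]: (6,2,2)
C 1-5 [J2]: (6,2,3)
C 2-3 [J2]: (6,2,4)
P 5-0 [J1]: (6,3,4)
link6: (7,3,4)
PS 6-5 [J2]: (7,3,5)
Grübler: 3·6 − 2·3 − 5 = 7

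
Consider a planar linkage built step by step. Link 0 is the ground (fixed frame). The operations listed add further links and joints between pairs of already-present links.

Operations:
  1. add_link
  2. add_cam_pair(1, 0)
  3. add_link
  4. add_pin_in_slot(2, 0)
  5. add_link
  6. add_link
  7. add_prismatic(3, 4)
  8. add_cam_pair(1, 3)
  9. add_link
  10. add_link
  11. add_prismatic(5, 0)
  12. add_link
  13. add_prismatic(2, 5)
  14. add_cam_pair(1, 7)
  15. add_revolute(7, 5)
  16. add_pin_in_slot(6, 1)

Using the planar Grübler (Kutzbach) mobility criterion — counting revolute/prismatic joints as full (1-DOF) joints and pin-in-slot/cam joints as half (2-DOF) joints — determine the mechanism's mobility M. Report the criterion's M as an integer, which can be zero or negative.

ground; <1,0,0>
#1 <2,0,0>
C:1↔0 J2 <2,0,1>
#2 <3,0,1>
PS:2↔0 J2 <3,0,2>
#3 <4,0,2>
#4 <5,0,2>
P:3↔4 J1 <5,1,2>
C:1↔3 J2 <5,1,3>
#5 <6,1,3>
#6 <7,1,3>
P:5↔0 J1 <7,2,3>
#7 <8,2,3>
P:2↔5 J1 <8,3,3>
C:1↔7 J2 <8,3,4>
R:7↔5 J1 <8,4,4>
PS:6↔1 J2 <8,4,5>
3×7 − 2×4 − 1×5 = 8

M = 8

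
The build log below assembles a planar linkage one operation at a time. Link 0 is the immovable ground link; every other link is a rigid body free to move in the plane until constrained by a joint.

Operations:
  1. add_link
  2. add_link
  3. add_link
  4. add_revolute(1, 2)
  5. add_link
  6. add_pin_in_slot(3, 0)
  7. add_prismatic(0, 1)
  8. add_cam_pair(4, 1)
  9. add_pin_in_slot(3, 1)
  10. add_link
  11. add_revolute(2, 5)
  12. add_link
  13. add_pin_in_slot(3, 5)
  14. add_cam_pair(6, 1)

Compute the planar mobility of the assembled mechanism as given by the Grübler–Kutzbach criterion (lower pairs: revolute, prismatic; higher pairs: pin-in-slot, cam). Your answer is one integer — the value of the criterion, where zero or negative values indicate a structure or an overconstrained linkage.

M = 7

(L,J1,J2)=(1,0,0); link0 fixed
link1: (2,0,0)
link2: (3,0,0)
link3: (4,0,0)
R 1-2 [J1]: (4,1,0)
link4: (5,1,0)
PS 3-0 [J2]: (5,1,1)
P 0-1 [J1]: (5,2,1)
C 4-1 [J2]: (5,2,2)
PS 3-1 [J2]: (5,2,3)
link5: (6,2,3)
R 2-5 [J1]: (6,3,3)
link6: (7,3,3)
PS 3-5 [J2]: (7,3,4)
C 6-1 [J2]: (7,3,5)
Grübler: 3·6 − 2·3 − 5 = 7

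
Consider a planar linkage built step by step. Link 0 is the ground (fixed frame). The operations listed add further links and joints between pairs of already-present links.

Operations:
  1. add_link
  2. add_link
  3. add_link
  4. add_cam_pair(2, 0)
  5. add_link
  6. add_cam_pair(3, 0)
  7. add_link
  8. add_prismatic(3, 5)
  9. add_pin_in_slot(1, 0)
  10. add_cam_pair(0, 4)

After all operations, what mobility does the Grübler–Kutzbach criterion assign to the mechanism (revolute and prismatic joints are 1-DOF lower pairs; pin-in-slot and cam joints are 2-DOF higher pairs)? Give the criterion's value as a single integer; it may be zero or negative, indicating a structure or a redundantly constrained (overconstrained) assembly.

M = 9

L=1 J1=0 J2=0
add link → L=2 J1=0 J2=0
add link → L=3 J1=0 J2=0
add link → L=4 J1=0 J2=0
C@2,0 dof=2 J2 → L=4 J1=0 J2=1
add link → L=5 J1=0 J2=1
C@3,0 dof=2 J2 → L=5 J1=0 J2=2
add link → L=6 J1=0 J2=2
P@3,5 dof=1 J1 → L=6 J1=1 J2=2
PS@1,0 dof=2 J2 → L=6 J1=1 J2=3
C@0,4 dof=2 J2 → L=6 J1=1 J2=4
M=3(L−1)−2J1−J2=3·5−2·1−4=9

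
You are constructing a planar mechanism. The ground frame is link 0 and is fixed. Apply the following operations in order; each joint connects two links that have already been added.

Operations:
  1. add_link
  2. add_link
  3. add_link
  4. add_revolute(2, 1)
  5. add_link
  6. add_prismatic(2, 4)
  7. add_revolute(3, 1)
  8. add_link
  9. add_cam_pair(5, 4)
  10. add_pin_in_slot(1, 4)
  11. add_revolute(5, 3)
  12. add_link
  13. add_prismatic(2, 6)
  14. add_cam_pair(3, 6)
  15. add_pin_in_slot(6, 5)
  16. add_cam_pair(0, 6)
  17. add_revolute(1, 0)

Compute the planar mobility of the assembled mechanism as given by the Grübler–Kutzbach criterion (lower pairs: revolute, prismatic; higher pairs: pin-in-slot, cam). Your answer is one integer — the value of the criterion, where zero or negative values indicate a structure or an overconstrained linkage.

M = 1

ground; <1,0,0>
#1 <2,0,0>
#2 <3,0,0>
#3 <4,0,0>
R:2↔1 J1 <4,1,0>
#4 <5,1,0>
P:2↔4 J1 <5,2,0>
R:3↔1 J1 <5,3,0>
#5 <6,3,0>
C:5↔4 J2 <6,3,1>
PS:1↔4 J2 <6,3,2>
R:5↔3 J1 <6,4,2>
#6 <7,4,2>
P:2↔6 J1 <7,5,2>
C:3↔6 J2 <7,5,3>
PS:6↔5 J2 <7,5,4>
C:0↔6 J2 <7,5,5>
R:1↔0 J1 <7,6,5>
3×6 − 2×6 − 1×5 = 1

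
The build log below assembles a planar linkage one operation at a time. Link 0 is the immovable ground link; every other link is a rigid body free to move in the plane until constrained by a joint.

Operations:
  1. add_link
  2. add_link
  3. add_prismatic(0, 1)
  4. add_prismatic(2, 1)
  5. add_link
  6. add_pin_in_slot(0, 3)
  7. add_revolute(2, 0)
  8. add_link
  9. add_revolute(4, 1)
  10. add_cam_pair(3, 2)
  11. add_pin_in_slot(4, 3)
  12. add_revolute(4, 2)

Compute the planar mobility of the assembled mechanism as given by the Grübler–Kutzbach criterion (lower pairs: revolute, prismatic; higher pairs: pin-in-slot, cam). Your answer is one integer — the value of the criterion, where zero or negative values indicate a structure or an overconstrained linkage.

ground; <1,0,0>
#1 <2,0,0>
#2 <3,0,0>
P:0↔1 J1 <3,1,0>
P:2↔1 J1 <3,2,0>
#3 <4,2,0>
PS:0↔3 J2 <4,2,1>
R:2↔0 J1 <4,3,1>
#4 <5,3,1>
R:4↔1 J1 <5,4,1>
C:3↔2 J2 <5,4,2>
PS:4↔3 J2 <5,4,3>
R:4↔2 J1 <5,5,3>
3×4 − 2×5 − 1×3 = -1

M = -1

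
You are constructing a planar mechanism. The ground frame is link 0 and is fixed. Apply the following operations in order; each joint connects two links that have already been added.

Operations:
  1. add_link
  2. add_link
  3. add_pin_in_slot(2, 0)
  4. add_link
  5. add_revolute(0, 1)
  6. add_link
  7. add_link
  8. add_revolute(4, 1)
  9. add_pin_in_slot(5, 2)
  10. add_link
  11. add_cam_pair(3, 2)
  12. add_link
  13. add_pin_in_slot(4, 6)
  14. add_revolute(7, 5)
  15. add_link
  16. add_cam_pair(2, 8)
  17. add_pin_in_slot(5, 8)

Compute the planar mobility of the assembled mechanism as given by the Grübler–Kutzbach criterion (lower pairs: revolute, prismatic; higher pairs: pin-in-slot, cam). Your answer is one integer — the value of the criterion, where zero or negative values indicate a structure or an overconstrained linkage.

M = 12

[1;0;0] (link 0 is ground)
L+ [2;0;0]
L+ [3;0;0]
PS(2,0)∈J2 [3;0;1]
L+ [4;0;1]
R(0,1)∈J1 [4;1;1]
L+ [5;1;1]
L+ [6;1;1]
R(4,1)∈J1 [6;2;1]
PS(5,2)∈J2 [6;2;2]
L+ [7;2;2]
C(3,2)∈J2 [7;2;3]
L+ [8;2;3]
PS(4,6)∈J2 [8;2;4]
R(7,5)∈J1 [8;3;4]
L+ [9;3;4]
C(2,8)∈J2 [9;3;5]
PS(5,8)∈J2 [9;3;6]
mobility = 24 − 6 − 6 = 12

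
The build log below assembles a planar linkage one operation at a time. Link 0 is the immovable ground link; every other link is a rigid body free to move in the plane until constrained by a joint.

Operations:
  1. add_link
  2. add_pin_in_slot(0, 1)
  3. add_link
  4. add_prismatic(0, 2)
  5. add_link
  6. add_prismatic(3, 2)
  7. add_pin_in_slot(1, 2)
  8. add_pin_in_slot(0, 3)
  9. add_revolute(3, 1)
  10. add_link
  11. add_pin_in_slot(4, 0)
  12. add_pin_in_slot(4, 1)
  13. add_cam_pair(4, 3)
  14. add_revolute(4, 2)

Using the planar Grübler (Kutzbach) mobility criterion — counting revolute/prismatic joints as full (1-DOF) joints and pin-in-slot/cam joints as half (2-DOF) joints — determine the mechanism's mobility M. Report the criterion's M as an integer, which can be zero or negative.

[1;0;0] (link 0 is ground)
L+ [2;0;0]
PS(0,1)∈J2 [2;0;1]
L+ [3;0;1]
P(0,2)∈J1 [3;1;1]
L+ [4;1;1]
P(3,2)∈J1 [4;2;1]
PS(1,2)∈J2 [4;2;2]
PS(0,3)∈J2 [4;2;3]
R(3,1)∈J1 [4;3;3]
L+ [5;3;3]
PS(4,0)∈J2 [5;3;4]
PS(4,1)∈J2 [5;3;5]
C(4,3)∈J2 [5;3;6]
R(4,2)∈J1 [5;4;6]
mobility = 12 − 8 − 6 = -2

M = -2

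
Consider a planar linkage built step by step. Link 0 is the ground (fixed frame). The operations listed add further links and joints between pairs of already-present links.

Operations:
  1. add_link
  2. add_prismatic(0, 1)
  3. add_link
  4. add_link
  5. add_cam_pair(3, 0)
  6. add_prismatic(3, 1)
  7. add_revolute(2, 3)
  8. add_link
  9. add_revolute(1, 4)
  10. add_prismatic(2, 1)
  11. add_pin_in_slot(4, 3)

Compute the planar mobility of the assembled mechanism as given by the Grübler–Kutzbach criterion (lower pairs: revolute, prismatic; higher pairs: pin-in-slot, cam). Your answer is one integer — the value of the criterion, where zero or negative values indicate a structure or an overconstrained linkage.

L=1 J1=0 J2=0
add link → L=2 J1=0 J2=0
P@0,1 dof=1 J1 → L=2 J1=1 J2=0
add link → L=3 J1=1 J2=0
add link → L=4 J1=1 J2=0
C@3,0 dof=2 J2 → L=4 J1=1 J2=1
P@3,1 dof=1 J1 → L=4 J1=2 J2=1
R@2,3 dof=1 J1 → L=4 J1=3 J2=1
add link → L=5 J1=3 J2=1
R@1,4 dof=1 J1 → L=5 J1=4 J2=1
P@2,1 dof=1 J1 → L=5 J1=5 J2=1
PS@4,3 dof=2 J2 → L=5 J1=5 J2=2
M=3(L−1)−2J1−J2=3·4−2·5−2=0

M = 0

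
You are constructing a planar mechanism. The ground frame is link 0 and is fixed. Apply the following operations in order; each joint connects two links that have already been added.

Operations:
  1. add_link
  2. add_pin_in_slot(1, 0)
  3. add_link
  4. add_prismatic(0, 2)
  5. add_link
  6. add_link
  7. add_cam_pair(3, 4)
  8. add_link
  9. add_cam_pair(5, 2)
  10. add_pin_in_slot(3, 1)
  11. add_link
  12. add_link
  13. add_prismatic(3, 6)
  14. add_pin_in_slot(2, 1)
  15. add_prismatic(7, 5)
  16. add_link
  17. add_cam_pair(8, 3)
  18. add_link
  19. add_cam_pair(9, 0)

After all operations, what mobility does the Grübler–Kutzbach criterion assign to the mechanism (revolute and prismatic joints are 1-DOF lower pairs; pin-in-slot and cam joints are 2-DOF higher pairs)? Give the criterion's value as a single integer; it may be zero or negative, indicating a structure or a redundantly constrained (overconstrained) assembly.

link 0 = ground. State L|J1|J2 = 1|0|0
+link1  2|0|0
PS(1,0) f=2→J2  2|0|1
+link2  3|0|1
P(0,2) f=1→J1  3|1|1
+link3  4|1|1
+link4  5|1|1
C(3,4) f=2→J2  5|1|2
+link5  6|1|2
C(5,2) f=2→J2  6|1|3
PS(3,1) f=2→J2  6|1|4
+link6  7|1|4
+link7  8|1|4
P(3,6) f=1→J1  8|2|4
PS(2,1) f=2→J2  8|2|5
P(7,5) f=1→J1  8|3|5
+link8  9|3|5
C(8,3) f=2→J2  9|3|6
+link9  10|3|6
C(9,0) f=2→J2  10|3|7
M = 3(10−1)−2·3−7 = 27−6−7 = 14

M = 14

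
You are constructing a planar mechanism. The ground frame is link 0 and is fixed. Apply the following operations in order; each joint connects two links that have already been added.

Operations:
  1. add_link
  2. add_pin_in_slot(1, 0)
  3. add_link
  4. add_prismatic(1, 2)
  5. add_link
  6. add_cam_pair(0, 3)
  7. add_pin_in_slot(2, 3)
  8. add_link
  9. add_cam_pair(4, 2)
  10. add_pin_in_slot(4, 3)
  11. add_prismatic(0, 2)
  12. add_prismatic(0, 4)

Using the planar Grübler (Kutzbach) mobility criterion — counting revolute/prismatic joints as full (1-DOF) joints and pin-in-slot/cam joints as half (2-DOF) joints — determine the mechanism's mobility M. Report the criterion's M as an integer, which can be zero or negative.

L=1 J1=0 J2=0
add link → L=2 J1=0 J2=0
PS@1,0 dof=2 J2 → L=2 J1=0 J2=1
add link → L=3 J1=0 J2=1
P@1,2 dof=1 J1 → L=3 J1=1 J2=1
add link → L=4 J1=1 J2=1
C@0,3 dof=2 J2 → L=4 J1=1 J2=2
PS@2,3 dof=2 J2 → L=4 J1=1 J2=3
add link → L=5 J1=1 J2=3
C@4,2 dof=2 J2 → L=5 J1=1 J2=4
PS@4,3 dof=2 J2 → L=5 J1=1 J2=5
P@0,2 dof=1 J1 → L=5 J1=2 J2=5
P@0,4 dof=1 J1 → L=5 J1=3 J2=5
M=3(L−1)−2J1−J2=3·4−2·3−5=1

M = 1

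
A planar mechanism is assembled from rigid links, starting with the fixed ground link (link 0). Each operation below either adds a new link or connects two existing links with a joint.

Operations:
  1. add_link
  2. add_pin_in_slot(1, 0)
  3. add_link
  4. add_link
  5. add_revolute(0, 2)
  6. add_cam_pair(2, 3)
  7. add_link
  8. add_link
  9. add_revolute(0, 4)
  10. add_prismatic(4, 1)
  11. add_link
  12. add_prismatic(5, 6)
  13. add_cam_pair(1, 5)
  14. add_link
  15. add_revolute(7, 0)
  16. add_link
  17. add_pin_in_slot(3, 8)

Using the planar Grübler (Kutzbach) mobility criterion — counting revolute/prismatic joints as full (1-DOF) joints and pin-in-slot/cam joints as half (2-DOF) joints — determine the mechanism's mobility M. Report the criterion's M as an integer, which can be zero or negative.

[1;0;0] (link 0 is ground)
L+ [2;0;0]
PS(1,0)∈J2 [2;0;1]
L+ [3;0;1]
L+ [4;0;1]
R(0,2)∈J1 [4;1;1]
C(2,3)∈J2 [4;1;2]
L+ [5;1;2]
L+ [6;1;2]
R(0,4)∈J1 [6;2;2]
P(4,1)∈J1 [6;3;2]
L+ [7;3;2]
P(5,6)∈J1 [7;4;2]
C(1,5)∈J2 [7;4;3]
L+ [8;4;3]
R(7,0)∈J1 [8;5;3]
L+ [9;5;3]
PS(3,8)∈J2 [9;5;4]
mobility = 24 − 10 − 4 = 10

M = 10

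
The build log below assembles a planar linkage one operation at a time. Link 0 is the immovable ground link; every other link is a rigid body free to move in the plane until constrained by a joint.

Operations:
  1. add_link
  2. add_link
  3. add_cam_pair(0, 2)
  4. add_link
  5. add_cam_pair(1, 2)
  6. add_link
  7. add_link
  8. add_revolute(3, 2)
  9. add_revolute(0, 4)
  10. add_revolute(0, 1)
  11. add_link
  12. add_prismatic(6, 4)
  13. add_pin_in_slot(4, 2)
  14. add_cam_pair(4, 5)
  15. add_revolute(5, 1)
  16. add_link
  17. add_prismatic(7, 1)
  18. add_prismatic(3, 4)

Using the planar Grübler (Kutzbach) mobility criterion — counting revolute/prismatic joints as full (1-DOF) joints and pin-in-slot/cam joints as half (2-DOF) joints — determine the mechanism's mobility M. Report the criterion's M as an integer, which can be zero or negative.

M = 3

[1;0;0] (link 0 is ground)
L+ [2;0;0]
L+ [3;0;0]
C(0,2)∈J2 [3;0;1]
L+ [4;0;1]
C(1,2)∈J2 [4;0;2]
L+ [5;0;2]
L+ [6;0;2]
R(3,2)∈J1 [6;1;2]
R(0,4)∈J1 [6;2;2]
R(0,1)∈J1 [6;3;2]
L+ [7;3;2]
P(6,4)∈J1 [7;4;2]
PS(4,2)∈J2 [7;4;3]
C(4,5)∈J2 [7;4;4]
R(5,1)∈J1 [7;5;4]
L+ [8;5;4]
P(7,1)∈J1 [8;6;4]
P(3,4)∈J1 [8;7;4]
mobility = 21 − 14 − 4 = 3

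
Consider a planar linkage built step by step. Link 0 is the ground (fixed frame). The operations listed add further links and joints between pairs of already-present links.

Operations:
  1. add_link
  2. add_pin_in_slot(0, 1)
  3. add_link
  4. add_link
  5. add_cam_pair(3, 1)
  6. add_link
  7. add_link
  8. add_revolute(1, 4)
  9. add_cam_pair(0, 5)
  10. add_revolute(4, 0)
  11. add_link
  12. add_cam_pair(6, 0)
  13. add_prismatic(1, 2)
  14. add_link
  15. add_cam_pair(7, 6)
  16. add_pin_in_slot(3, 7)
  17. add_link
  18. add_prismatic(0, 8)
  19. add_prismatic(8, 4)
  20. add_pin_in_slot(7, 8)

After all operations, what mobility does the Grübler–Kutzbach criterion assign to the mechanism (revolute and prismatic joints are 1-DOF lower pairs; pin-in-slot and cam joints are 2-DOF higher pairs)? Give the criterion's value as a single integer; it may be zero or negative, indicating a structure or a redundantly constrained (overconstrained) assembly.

M = 7

(L,J1,J2)=(1,0,0); link0 fixed
link1: (2,0,0)
PS 0-1 [J2]: (2,0,1)
link2: (3,0,1)
link3: (4,0,1)
C 3-1 [J2]: (4,0,2)
link4: (5,0,2)
link5: (6,0,2)
R 1-4 [J1]: (6,1,2)
C 0-5 [J2]: (6,1,3)
R 4-0 [J1]: (6,2,3)
link6: (7,2,3)
C 6-0 [J2]: (7,2,4)
P 1-2 [J1]: (7,3,4)
link7: (8,3,4)
C 7-6 [J2]: (8,3,5)
PS 3-7 [J2]: (8,3,6)
link8: (9,3,6)
P 0-8 [J1]: (9,4,6)
P 8-4 [J1]: (9,5,6)
PS 7-8 [J2]: (9,5,7)
Grübler: 3·8 − 2·5 − 7 = 7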